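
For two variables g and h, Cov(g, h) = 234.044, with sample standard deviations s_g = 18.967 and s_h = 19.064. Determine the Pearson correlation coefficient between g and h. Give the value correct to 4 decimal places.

0.6473

r = Cov(g,h) / (s_g · s_h) = 234.044 / (18.967 × 19.064)
  = 234.044 / 361.5869 ≈ 0.6473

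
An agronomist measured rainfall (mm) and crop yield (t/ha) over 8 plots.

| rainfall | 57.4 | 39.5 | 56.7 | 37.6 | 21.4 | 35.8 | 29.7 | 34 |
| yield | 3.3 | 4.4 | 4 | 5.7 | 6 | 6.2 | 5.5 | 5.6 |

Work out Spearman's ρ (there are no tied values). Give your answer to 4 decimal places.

-0.7143

Rank rainfall: 8, 6, 7, 5, 1, 4, 2, 3
Rank yield: 1, 3, 2, 6, 7, 8, 4, 5
d = rank(rainfall) − rank(yield): 7, 3, 5, -1, -6, -4, -2, -2; Σd² = 144
ρ = 1 − 6Σd² / [n(n²−1)] = 1 − 6×144 / (8×63) = 1 − 864/504 ≈ -0.7143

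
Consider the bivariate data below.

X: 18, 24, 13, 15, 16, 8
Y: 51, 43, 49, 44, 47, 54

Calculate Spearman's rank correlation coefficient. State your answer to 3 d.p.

Rank X: 5, 6, 2, 3, 4, 1
Rank Y: 5, 1, 4, 2, 3, 6
d = rank(X) − rank(Y): 0, 5, -2, 1, 1, -5; Σd² = 56
ρ = 1 − 6Σd² / [n(n²−1)] = 1 − 6×56 / (6×35) = 1 − 336/210 ≈ -0.600

-0.600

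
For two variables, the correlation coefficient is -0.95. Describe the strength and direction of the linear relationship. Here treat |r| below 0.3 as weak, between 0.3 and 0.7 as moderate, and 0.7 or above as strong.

strong negative

r = -0.95 < 0 so the relationship is negative.
|r| = 0.95, which falls in the strong range.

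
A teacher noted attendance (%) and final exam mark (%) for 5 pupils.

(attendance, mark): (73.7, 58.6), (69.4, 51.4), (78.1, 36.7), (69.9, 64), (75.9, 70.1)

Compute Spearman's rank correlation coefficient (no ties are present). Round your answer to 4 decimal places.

Rank attendance: 3, 1, 5, 2, 4
Rank mark: 3, 2, 1, 4, 5
d = rank(attendance) − rank(mark): 0, -1, 4, -2, -1; Σd² = 22
ρ = 1 − 6Σd² / [n(n²−1)] = 1 − 6×22 / (5×24) = 1 − 132/120 ≈ -0.1000

-0.1000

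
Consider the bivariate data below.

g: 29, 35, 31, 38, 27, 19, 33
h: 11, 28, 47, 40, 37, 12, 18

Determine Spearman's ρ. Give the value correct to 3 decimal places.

Rank g: 3, 6, 4, 7, 2, 1, 5
Rank h: 1, 4, 7, 6, 5, 2, 3
d = rank(g) − rank(h): 2, 2, -3, 1, -3, -1, 2; Σd² = 32
ρ = 1 − 6Σd² / [n(n²−1)] = 1 − 6×32 / (7×48) = 1 − 192/336 ≈ 0.429

0.429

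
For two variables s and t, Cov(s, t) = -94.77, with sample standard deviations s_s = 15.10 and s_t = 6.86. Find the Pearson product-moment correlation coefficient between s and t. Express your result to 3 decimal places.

r = Cov(s,t) / (s_s · s_t) = -94.77 / (15.10 × 6.86)
  = -94.77 / 103.5860 ≈ -0.915

-0.915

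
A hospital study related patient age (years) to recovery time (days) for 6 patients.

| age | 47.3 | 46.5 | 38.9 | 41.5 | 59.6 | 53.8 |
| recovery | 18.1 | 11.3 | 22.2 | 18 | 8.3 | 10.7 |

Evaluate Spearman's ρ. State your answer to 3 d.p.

-0.829

Rank age: 4, 3, 1, 2, 6, 5
Rank recovery: 5, 3, 6, 4, 1, 2
d = rank(age) − rank(recovery): -1, 0, -5, -2, 5, 3; Σd² = 64
ρ = 1 − 6Σd² / [n(n²−1)] = 1 − 6×64 / (6×35) = 1 − 384/210 ≈ -0.829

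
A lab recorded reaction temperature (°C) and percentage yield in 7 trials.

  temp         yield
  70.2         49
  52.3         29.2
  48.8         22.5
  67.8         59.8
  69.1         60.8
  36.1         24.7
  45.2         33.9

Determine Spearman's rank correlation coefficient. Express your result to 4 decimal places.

0.7143

Rank temp: 7, 4, 3, 5, 6, 1, 2
Rank yield: 5, 3, 1, 6, 7, 2, 4
d = rank(temp) − rank(yield): 2, 1, 2, -1, -1, -1, -2; Σd² = 16
ρ = 1 − 6Σd² / [n(n²−1)] = 1 − 6×16 / (7×48) = 1 − 96/336 ≈ 0.7143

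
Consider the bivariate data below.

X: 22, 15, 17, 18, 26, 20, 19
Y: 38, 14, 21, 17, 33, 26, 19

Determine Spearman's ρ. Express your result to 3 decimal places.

0.857

Rank X: 6, 1, 2, 3, 7, 5, 4
Rank Y: 7, 1, 4, 2, 6, 5, 3
d = rank(X) − rank(Y): -1, 0, -2, 1, 1, 0, 1; Σd² = 8
ρ = 1 − 6Σd² / [n(n²−1)] = 1 − 6×8 / (7×48) = 1 − 48/336 ≈ 0.857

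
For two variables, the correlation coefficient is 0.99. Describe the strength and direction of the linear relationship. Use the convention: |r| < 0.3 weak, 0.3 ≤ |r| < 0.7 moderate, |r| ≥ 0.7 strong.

r = 0.99 > 0 so the relationship is positive.
|r| = 0.99, which falls in the strong range.

strong positive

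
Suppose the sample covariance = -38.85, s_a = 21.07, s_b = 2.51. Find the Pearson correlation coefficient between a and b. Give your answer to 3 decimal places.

r = Cov(a,b) / (s_a · s_b) = -38.85 / (21.07 × 2.51)
  = -38.85 / 52.8857 ≈ -0.735

-0.735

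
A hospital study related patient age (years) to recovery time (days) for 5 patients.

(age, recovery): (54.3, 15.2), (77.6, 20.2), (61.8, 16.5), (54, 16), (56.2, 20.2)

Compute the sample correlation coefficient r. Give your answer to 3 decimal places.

0.600

n = 5, Σx = 303.9, Σy = 88.1, Σx² = 18863.93, Σy² = 1575.37, Σxy = 5411.82
nΣxy − ΣxΣy = 27059.1 − 26773.59 = 285.51
nΣx² − (Σx)² = 94319.65 − 92355.21 = 1964.44; nΣy² − (Σy)² = 7876.85 − 7761.61 = 115.24
r = 285.51 / √(1964.44 × 115.24) = 285.51 / 475.7962 ≈ 0.600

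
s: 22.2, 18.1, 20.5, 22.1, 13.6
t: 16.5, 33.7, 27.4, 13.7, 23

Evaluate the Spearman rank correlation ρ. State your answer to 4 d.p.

-0.6000

Rank s: 5, 2, 3, 4, 1
Rank t: 2, 5, 4, 1, 3
d = rank(s) − rank(t): 3, -3, -1, 3, -2; Σd² = 32
ρ = 1 − 6Σd² / [n(n²−1)] = 1 − 6×32 / (5×24) = 1 − 192/120 ≈ -0.6000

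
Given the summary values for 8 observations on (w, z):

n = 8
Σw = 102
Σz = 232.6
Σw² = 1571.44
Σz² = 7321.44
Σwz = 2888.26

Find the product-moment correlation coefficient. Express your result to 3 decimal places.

r = (nΣwz − ΣwΣz) / √[(nΣw² − (Σw)²)(nΣz² − (Σz)²)]
Numerator: 8×2888.26 − 102×232.6 = -619.12
Denominator: √[(12571.52 − 10404)(58571.52 − 54102.76)] = √[2167.52 × 4468.76] = 3112.2543
r = -619.12 / 3112.2543 ≈ -0.199

-0.199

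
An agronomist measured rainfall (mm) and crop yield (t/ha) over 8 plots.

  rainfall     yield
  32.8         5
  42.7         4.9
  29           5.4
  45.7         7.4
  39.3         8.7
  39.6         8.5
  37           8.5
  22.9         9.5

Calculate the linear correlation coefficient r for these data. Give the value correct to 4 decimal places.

-0.1334

n = 8, Σx = 289, Σy = 57.9, Σx² = 10834.68, Σy² = 443.37, Σxy = 2078.57
nΣxy − ΣxΣy = 16628.56 − 16733.1 = -104.54
nΣx² − (Σx)² = 86677.44 − 83521 = 3156.44; nΣy² − (Σy)² = 3546.96 − 3352.41 = 194.55
r = -104.54 / √(3156.44 × 194.55) = -104.54 / 783.6360 ≈ -0.1334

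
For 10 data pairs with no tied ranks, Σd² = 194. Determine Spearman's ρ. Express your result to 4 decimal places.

-0.1758

ρ = 1 − 6Σd² / [n(n²−1)] = 1 − 6×194 / (10×99)
  = 1 − 1164/990 = 1 − 1.17576 ≈ -0.1758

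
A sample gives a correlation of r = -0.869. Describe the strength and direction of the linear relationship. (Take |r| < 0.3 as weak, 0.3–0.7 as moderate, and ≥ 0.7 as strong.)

r = -0.869 < 0 so the relationship is negative.
|r| = 0.869, which falls in the strong range.

strong negative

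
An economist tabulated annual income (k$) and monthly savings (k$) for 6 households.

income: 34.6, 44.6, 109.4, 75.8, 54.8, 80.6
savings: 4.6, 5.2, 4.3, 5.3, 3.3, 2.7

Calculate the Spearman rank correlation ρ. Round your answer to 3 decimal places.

-0.371

Rank income: 1, 2, 6, 4, 3, 5
Rank savings: 4, 5, 3, 6, 2, 1
d = rank(income) − rank(savings): -3, -3, 3, -2, 1, 4; Σd² = 48
ρ = 1 − 6Σd² / [n(n²−1)] = 1 − 6×48 / (6×35) = 1 − 288/210 ≈ -0.371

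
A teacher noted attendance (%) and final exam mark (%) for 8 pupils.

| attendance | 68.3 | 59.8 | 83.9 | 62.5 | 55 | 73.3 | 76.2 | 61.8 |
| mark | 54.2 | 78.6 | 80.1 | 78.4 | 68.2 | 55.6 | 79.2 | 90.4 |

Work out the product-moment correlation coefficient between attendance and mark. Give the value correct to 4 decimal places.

n = 8, Σx = 540.8, Σy = 584.7, Σx² = 37209.96, Σy² = 43865.57, Σxy = 39470.77
nΣxy − ΣxΣy = 315766.16 − 316205.76 = -439.6
nΣx² − (Σx)² = 297679.68 − 292464.64 = 5215.04; nΣy² − (Σy)² = 350924.56 − 341874.09 = 9050.47
r = -439.6 / √(5215.04 × 9050.47) = -439.6 / 6870.1210 ≈ -0.0640

-0.0640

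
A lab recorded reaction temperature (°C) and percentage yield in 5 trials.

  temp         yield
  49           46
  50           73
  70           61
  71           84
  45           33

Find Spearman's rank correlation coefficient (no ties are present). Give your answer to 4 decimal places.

0.9000

Rank temp: 2, 3, 4, 5, 1
Rank yield: 2, 4, 3, 5, 1
d = rank(temp) − rank(yield): 0, -1, 1, 0, 0; Σd² = 2
ρ = 1 − 6Σd² / [n(n²−1)] = 1 − 6×2 / (5×24) = 1 − 12/120 ≈ 0.9000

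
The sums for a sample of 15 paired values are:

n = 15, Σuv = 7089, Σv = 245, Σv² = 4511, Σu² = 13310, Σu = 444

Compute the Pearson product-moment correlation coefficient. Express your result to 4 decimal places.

r = (nΣuv − ΣuΣv) / √[(nΣu² − (Σu)²)(nΣv² − (Σv)²)]
Numerator: 15×7089 − 444×245 = -2445
Denominator: √[(199650 − 197136)(67665 − 60025)] = √[2514 × 7640] = 4382.5746
r = -2445 / 4382.5746 ≈ -0.5579

-0.5579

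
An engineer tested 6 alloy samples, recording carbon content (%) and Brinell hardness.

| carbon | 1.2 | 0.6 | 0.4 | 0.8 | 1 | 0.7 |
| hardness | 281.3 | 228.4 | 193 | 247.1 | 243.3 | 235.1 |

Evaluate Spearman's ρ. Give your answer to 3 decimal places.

0.943

Rank carbon: 6, 2, 1, 4, 5, 3
Rank hardness: 6, 2, 1, 5, 4, 3
d = rank(carbon) − rank(hardness): 0, 0, 0, -1, 1, 0; Σd² = 2
ρ = 1 − 6Σd² / [n(n²−1)] = 1 − 6×2 / (6×35) = 1 − 12/210 ≈ 0.943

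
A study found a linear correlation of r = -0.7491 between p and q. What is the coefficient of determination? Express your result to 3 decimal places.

0.561

r² = (-0.7491)² = 0.561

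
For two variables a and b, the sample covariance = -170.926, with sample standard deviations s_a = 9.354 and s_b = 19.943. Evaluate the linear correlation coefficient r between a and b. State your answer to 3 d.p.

-0.916

r = Cov(a,b) / (s_a · s_b) = -170.926 / (9.354 × 19.943)
  = -170.926 / 186.5468 ≈ -0.916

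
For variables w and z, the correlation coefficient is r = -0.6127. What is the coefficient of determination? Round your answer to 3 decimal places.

r² = (-0.6127)² = 0.375

0.375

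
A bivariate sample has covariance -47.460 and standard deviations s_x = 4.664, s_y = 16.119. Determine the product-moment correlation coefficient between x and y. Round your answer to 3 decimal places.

-0.631

r = Cov(x,y) / (s_x · s_y) = -47.460 / (4.664 × 16.119)
  = -47.460 / 75.1790 ≈ -0.631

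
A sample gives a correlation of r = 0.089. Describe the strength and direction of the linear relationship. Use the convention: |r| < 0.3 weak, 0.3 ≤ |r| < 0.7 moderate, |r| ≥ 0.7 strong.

r = 0.089 > 0 so the relationship is positive.
|r| = 0.089, which falls in the weak range.

weak positive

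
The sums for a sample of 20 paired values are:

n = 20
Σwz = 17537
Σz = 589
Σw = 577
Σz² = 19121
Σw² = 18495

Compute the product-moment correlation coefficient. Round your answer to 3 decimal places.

0.301

r = (nΣwz − ΣwΣz) / √[(nΣw² − (Σw)²)(nΣz² − (Σz)²)]
Numerator: 20×17537 − 577×589 = 10887
Denominator: √[(369900 − 332929)(382420 − 346921)] = √[36971 × 35499] = 36227.5245
r = 10887 / 36227.5245 ≈ 0.301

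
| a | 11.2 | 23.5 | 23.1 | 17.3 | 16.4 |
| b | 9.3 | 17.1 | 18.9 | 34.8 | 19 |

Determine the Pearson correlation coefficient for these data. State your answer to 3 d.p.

n = 5, Σa = 91.5, Σb = 99.1, Σa² = 1779.55, Σb² = 2308.15, Σab = 1856.24
nΣab − ΣaΣb = 9281.2 − 9067.65 = 213.55
nΣa² − (Σa)² = 8897.75 − 8372.25 = 525.5; nΣb² − (Σb)² = 11540.75 − 9820.81 = 1719.94
r = 213.55 / √(525.5 × 1719.94) = 213.55 / 950.6989 ≈ 0.225

0.225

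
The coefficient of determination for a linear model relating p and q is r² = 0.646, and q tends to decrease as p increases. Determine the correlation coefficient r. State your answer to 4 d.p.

|r| = √0.646 = 0.8037
The association is negative, so r = −0.8037.

-0.8037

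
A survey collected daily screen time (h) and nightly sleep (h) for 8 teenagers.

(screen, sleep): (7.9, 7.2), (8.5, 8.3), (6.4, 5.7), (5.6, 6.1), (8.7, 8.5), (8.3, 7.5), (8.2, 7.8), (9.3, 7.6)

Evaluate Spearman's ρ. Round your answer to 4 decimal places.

0.7857

Rank screen: 3, 6, 2, 1, 7, 5, 4, 8
Rank sleep: 3, 7, 1, 2, 8, 4, 6, 5
d = rank(screen) − rank(sleep): 0, -1, 1, -1, -1, 1, -2, 3; Σd² = 18
ρ = 1 − 6Σd² / [n(n²−1)] = 1 − 6×18 / (8×63) = 1 − 108/504 ≈ 0.7857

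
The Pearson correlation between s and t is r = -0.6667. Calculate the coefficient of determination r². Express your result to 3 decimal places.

r² = (-0.6667)² = 0.444

0.444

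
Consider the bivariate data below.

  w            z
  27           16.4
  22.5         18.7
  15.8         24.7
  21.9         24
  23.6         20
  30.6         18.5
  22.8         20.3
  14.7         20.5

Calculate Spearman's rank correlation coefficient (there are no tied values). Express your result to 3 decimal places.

-0.833

Rank w: 7, 4, 2, 3, 6, 8, 5, 1
Rank z: 1, 3, 8, 7, 4, 2, 5, 6
d = rank(w) − rank(z): 6, 1, -6, -4, 2, 6, 0, -5; Σd² = 154
ρ = 1 − 6Σd² / [n(n²−1)] = 1 − 6×154 / (8×63) = 1 − 924/504 ≈ -0.833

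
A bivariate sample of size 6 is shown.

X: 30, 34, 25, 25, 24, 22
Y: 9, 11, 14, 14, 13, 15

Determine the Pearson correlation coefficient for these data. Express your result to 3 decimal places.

n = 6, ΣX = 160, ΣY = 76, ΣX² = 4366, ΣY² = 988, ΣXY = 1986
nΣXY − ΣXΣY = 11916 − 12160 = -244
nΣX² − (ΣX)² = 26196 − 25600 = 596; nΣY² − (ΣY)² = 5928 − 5776 = 152
r = -244 / √(596 × 152) = -244 / 300.9850 ≈ -0.811

-0.811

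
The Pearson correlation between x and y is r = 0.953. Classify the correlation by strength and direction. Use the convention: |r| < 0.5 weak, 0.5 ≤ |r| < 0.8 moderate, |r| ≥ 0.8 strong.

r = 0.953 > 0 so the relationship is positive.
|r| = 0.953, which falls in the strong range.

strong positive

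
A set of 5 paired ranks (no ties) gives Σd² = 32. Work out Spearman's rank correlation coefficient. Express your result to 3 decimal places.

-0.600

ρ = 1 − 6Σd² / [n(n²−1)] = 1 − 6×32 / (5×24)
  = 1 − 192/120 = 1 − 1.6000 ≈ -0.600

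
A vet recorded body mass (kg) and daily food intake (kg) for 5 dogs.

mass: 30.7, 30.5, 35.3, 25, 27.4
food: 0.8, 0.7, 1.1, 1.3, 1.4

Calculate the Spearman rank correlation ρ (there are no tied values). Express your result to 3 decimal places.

Rank mass: 4, 3, 5, 1, 2
Rank food: 2, 1, 3, 4, 5
d = rank(mass) − rank(food): 2, 2, 2, -3, -3; Σd² = 30
ρ = 1 − 6Σd² / [n(n²−1)] = 1 − 6×30 / (5×24) = 1 − 180/120 ≈ -0.500

-0.500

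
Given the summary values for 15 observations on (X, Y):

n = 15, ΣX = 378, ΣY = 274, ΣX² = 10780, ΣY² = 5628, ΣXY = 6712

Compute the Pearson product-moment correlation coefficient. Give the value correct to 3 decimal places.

-0.218

r = (nΣXY − ΣXΣY) / √[(nΣX² − (ΣX)²)(nΣY² − (ΣY)²)]
Numerator: 15×6712 − 378×274 = -2892
Denominator: √[(161700 − 142884)(84420 − 75076)] = √[18816 × 9344] = 13259.5891
r = -2892 / 13259.5891 ≈ -0.218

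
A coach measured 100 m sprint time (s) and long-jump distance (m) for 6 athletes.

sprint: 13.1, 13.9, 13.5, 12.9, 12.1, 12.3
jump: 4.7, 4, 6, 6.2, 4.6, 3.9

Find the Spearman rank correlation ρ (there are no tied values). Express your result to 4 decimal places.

Rank sprint: 4, 6, 5, 3, 1, 2
Rank jump: 4, 2, 5, 6, 3, 1
d = rank(sprint) − rank(jump): 0, 4, 0, -3, -2, 1; Σd² = 30
ρ = 1 − 6Σd² / [n(n²−1)] = 1 − 6×30 / (6×35) = 1 − 180/210 ≈ 0.1429

0.1429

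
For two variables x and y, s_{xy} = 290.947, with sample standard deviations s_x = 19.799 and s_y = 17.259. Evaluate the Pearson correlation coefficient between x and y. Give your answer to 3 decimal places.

r = Cov(x,y) / (s_x · s_y) = 290.947 / (19.799 × 17.259)
  = 290.947 / 341.7109 ≈ 0.851

0.851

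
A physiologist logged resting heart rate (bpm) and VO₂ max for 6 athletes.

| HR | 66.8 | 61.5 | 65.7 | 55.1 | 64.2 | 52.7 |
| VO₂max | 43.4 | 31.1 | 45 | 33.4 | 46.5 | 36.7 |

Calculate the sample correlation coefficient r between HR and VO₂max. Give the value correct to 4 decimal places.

n = 6, Σx = 366, Σy = 236.1, Σx² = 22495.92, Σy² = 9500.47, Σxy = 14528
nΣxy − ΣxΣy = 87168 − 86412.6 = 755.4
nΣx² − (Σx)² = 134975.52 − 133956 = 1019.52; nΣy² − (Σy)² = 57002.82 − 55743.21 = 1259.61
r = 755.4 / √(1019.52 × 1259.61) = 755.4 / 1133.2244 ≈ 0.6666

0.6666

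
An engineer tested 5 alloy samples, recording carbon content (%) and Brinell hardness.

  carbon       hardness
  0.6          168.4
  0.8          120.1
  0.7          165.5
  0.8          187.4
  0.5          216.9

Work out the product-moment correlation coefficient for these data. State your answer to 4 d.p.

n = 5, Σx = 3.4, Σy = 858.3, Σx² = 2.38, Σy² = 152337.19, Σxy = 571.34
nΣxy − ΣxΣy = 2856.7 − 2918.22 = -61.52
nΣx² − (Σx)² = 11.9 − 11.56 = 0.34; nΣy² − (Σy)² = 761685.95 − 736678.89 = 25007.06
r = -61.52 / √(0.34 × 25007.06) = -61.52 / 92.2085 ≈ -0.6672

-0.6672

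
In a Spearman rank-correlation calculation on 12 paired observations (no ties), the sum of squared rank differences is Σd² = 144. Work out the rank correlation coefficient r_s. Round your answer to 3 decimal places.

0.497

ρ = 1 − 6Σd² / [n(n²−1)] = 1 − 6×144 / (12×143)
  = 1 − 864/1716 = 1 − 0.5035 ≈ 0.497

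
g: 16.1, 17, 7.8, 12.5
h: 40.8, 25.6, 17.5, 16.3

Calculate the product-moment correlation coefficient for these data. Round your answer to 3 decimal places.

0.669

n = 4, Σg = 53.4, Σh = 100.2, Σg² = 765.3, Σh² = 2891.94, Σgh = 1432.33
nΣgh − ΣgΣh = 5729.32 − 5350.68 = 378.64
nΣg² − (Σg)² = 3061.2 − 2851.56 = 209.64; nΣh² − (Σh)² = 11567.76 − 10040.04 = 1527.72
r = 378.64 / √(209.64 × 1527.72) = 378.64 / 565.9251 ≈ 0.669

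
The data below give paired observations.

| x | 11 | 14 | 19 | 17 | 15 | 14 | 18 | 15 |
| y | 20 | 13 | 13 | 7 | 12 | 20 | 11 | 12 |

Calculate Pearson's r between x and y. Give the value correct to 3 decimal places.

n = 8, Σx = 123, Σy = 108, Σx² = 1937, Σy² = 1596, Σxy = 1606
nΣxy − ΣxΣy = 12848 − 13284 = -436
nΣx² − (Σx)² = 15496 − 15129 = 367; nΣy² − (Σy)² = 12768 − 11664 = 1104
r = -436 / √(367 × 1104) = -436 / 636.5281 ≈ -0.685

-0.685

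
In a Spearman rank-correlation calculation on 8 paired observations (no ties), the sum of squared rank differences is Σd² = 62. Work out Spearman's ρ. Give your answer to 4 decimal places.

0.2619

ρ = 1 − 6Σd² / [n(n²−1)] = 1 − 6×62 / (8×63)
  = 1 − 372/504 = 1 − 0.73810 ≈ 0.2619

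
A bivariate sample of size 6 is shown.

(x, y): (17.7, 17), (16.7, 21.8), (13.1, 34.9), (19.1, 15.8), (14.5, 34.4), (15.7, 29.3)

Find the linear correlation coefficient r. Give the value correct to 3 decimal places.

n = 6, Σx = 96.8, Σy = 153.2, Σx² = 1585.34, Σy² = 4273.74, Σxy = 2382.74
nΣxy − ΣxΣy = 14296.44 − 14829.76 = -533.32
nΣx² − (Σx)² = 9512.04 − 9370.24 = 141.8; nΣy² − (Σy)² = 25642.44 − 23470.24 = 2172.2
r = -533.32 / √(141.8 × 2172.2) = -533.32 / 554.9937 ≈ -0.961

-0.961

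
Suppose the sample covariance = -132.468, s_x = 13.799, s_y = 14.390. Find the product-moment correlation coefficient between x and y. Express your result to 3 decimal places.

r = Cov(x,y) / (s_x · s_y) = -132.468 / (13.799 × 14.390)
  = -132.468 / 198.5676 ≈ -0.667

-0.667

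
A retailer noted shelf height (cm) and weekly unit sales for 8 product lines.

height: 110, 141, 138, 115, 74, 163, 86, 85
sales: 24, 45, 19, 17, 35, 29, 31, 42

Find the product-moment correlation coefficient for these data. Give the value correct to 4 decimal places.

-0.2113

n = 8, Σx = 912, Σy = 242, Σx² = 110916, Σy² = 8042, Σxy = 27115
nΣxy − ΣxΣy = 216920 − 220704 = -3784
nΣx² − (Σx)² = 887328 − 831744 = 55584; nΣy² − (Σy)² = 64336 − 58564 = 5772
r = -3784 / √(55584 × 5772) = -3784 / 17911.7517 ≈ -0.2113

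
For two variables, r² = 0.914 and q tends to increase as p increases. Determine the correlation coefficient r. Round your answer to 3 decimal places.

0.956

|r| = √0.914 = 0.956
The association is positive, so r = 0.956.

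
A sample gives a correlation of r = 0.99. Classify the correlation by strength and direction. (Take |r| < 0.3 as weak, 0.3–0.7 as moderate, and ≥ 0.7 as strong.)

r = 0.99 > 0 so the relationship is positive.
|r| = 0.99, which falls in the strong range.

strong positive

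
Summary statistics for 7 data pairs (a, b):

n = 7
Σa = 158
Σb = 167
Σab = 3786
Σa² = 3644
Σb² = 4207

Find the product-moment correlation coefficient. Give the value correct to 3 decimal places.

r = (nΣab − ΣaΣb) / √[(nΣa² − (Σa)²)(nΣb² − (Σb)²)]
Numerator: 7×3786 − 158×167 = 116
Denominator: √[(25508 − 24964)(29449 − 27889)] = √[544 × 1560] = 921.2166
r = 116 / 921.2166 ≈ 0.126

0.126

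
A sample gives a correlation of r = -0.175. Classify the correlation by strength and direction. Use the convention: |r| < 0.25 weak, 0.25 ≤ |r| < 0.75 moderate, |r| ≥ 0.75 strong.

r = -0.175 < 0 so the relationship is negative.
|r| = 0.175, which falls in the weak range.

weak negative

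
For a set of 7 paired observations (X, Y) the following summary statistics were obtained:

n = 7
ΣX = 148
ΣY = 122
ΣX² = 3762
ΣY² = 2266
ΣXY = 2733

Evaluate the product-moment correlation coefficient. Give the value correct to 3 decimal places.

0.516

r = (nΣXY − ΣXΣY) / √[(nΣX² − (ΣX)²)(nΣY² − (ΣY)²)]
Numerator: 7×2733 − 148×122 = 1075
Denominator: √[(26334 − 21904)(15862 − 14884)] = √[4430 × 978] = 2081.4754
r = 1075 / 2081.4754 ≈ 0.516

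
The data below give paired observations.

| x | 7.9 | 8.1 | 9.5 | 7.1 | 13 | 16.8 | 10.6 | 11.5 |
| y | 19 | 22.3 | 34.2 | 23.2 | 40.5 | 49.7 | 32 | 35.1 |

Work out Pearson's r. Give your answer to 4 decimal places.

0.9556

n = 8, Σx = 84.5, Σy = 256, Σx² = 964.53, Σy² = 8932.52, Σxy = 2924.66
nΣxy − ΣxΣy = 23397.28 − 21632 = 1765.28
nΣx² − (Σx)² = 7716.24 − 7140.25 = 575.99; nΣy² − (Σy)² = 71460.16 − 65536 = 5924.16
r = 1765.28 / √(575.99 × 5924.16) = 1765.28 / 1847.2295 ≈ 0.9556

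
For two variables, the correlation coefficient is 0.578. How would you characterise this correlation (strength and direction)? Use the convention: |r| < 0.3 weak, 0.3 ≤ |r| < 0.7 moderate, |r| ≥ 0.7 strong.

r = 0.578 > 0 so the relationship is positive.
|r| = 0.578, which falls in the moderate range.

moderate positive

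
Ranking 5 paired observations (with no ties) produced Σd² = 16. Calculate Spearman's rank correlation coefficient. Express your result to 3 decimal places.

ρ = 1 − 6Σd² / [n(n²−1)] = 1 − 6×16 / (5×24)
  = 1 − 96/120 = 1 − 0.8000 ≈ 0.200

0.200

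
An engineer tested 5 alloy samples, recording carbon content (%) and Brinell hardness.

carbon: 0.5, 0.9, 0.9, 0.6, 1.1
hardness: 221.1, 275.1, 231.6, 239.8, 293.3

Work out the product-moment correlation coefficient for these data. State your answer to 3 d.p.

0.811

n = 5, Σx = 4, Σy = 1260.9, Σx² = 3.44, Σy² = 321732.71, Σxy = 1033.09
nΣxy − ΣxΣy = 5165.45 − 5043.6 = 121.85
nΣx² − (Σx)² = 17.2 − 16 = 1.2; nΣy² − (Σy)² = 1608663.55 − 1589868.81 = 18794.74
r = 121.85 / √(1.2 × 18794.74) = 121.85 / 150.1789 ≈ 0.811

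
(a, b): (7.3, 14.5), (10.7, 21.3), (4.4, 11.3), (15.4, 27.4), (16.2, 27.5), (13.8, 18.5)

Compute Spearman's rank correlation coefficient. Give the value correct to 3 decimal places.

0.943

Rank a: 2, 3, 1, 5, 6, 4
Rank b: 2, 4, 1, 5, 6, 3
d = rank(a) − rank(b): 0, -1, 0, 0, 0, 1; Σd² = 2
ρ = 1 − 6Σd² / [n(n²−1)] = 1 − 6×2 / (6×35) = 1 − 12/210 ≈ 0.943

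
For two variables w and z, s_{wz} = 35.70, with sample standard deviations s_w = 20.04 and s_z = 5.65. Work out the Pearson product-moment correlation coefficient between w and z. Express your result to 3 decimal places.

0.315

r = Cov(w,z) / (s_w · s_z) = 35.70 / (20.04 × 5.65)
  = 35.70 / 113.2260 ≈ 0.315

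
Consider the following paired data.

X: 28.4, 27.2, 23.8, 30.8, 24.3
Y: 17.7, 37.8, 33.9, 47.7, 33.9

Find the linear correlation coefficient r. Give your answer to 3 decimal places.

0.244

n = 5, ΣX = 134.5, ΣY = 171, ΣX² = 3651.97, ΣY² = 6315.84, ΣXY = 4630.59
nΣXY − ΣXΣY = 23152.95 − 22999.5 = 153.45
nΣX² − (ΣX)² = 18259.85 − 18090.25 = 169.6; nΣY² − (ΣY)² = 31579.2 − 29241 = 2338.2
r = 153.45 / √(169.6 × 2338.2) = 153.45 / 629.7291 ≈ 0.244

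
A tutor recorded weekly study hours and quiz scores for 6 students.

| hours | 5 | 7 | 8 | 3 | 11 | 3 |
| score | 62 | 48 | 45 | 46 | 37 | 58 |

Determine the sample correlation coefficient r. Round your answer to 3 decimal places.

n = 6, Σx = 37, Σy = 296, Σx² = 277, Σy² = 15022, Σxy = 1725
nΣxy − ΣxΣy = 10350 − 10952 = -602
nΣx² − (Σx)² = 1662 − 1369 = 293; nΣy² − (Σy)² = 90132 − 87616 = 2516
r = -602 / √(293 × 2516) = -602 / 858.5965 ≈ -0.701

-0.701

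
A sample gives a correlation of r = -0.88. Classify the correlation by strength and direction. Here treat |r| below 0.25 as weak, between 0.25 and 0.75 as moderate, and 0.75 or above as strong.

r = -0.88 < 0 so the relationship is negative.
|r| = 0.88, which falls in the strong range.

strong negative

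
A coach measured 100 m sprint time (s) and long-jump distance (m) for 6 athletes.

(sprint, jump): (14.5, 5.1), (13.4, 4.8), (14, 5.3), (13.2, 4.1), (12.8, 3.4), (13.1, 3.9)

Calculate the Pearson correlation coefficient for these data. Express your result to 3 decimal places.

n = 6, Σx = 81, Σy = 26.6, Σx² = 1095.5, Σy² = 120.72, Σxy = 361.2
nΣxy − ΣxΣy = 2167.2 − 2154.6 = 12.6
nΣx² − (Σx)² = 6573 − 6561 = 12; nΣy² − (Σy)² = 724.32 − 707.56 = 16.76
r = 12.6 / √(12 × 16.76) = 12.6 / 14.1817 ≈ 0.888

0.888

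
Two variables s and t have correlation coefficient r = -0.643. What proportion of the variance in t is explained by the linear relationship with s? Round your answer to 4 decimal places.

r² = (-0.643)² = 0.4134

0.4134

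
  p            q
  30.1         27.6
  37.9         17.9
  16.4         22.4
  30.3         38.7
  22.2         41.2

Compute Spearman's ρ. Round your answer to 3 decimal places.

Rank p: 3, 5, 1, 4, 2
Rank q: 3, 1, 2, 4, 5
d = rank(p) − rank(q): 0, 4, -1, 0, -3; Σd² = 26
ρ = 1 − 6Σd² / [n(n²−1)] = 1 − 6×26 / (5×24) = 1 − 156/120 ≈ -0.300

-0.300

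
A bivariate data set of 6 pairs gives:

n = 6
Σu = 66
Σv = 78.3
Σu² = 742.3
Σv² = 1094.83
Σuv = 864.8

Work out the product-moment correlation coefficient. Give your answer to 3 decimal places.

0.101

r = (nΣuv − ΣuΣv) / √[(nΣu² − (Σu)²)(nΣv² − (Σv)²)]
Numerator: 6×864.8 − 66×78.3 = 21
Denominator: √[(4453.8 − 4356)(6568.98 − 6130.89)] = √[97.8 × 438.09] = 206.9908
r = 21 / 206.9908 ≈ 0.101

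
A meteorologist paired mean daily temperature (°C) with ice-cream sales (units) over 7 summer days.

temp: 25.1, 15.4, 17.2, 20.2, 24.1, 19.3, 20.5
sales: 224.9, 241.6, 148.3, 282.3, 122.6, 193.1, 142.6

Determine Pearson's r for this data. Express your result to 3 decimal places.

n = 7, Σx = 141.8, Σy = 1355.4, Σx² = 2944.6, Σy² = 283289.88, Σxy = 27223.64
nΣxy − ΣxΣy = 190565.48 − 192195.72 = -1630.24
nΣx² − (Σx)² = 20612.2 − 20107.24 = 504.96; nΣy² − (Σy)² = 1983029.16 − 1837109.16 = 145920
r = -1630.24 / √(504.96 × 145920) = -1630.24 / 8583.9247 ≈ -0.190

-0.190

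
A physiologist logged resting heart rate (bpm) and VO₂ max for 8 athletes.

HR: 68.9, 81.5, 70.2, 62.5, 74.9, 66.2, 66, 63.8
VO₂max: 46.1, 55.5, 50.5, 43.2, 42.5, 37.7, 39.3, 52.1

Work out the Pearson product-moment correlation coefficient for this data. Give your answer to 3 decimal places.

0.477

n = 8, Σx = 554, Σy = 366.9, Σx² = 38642.64, Σy² = 17108.39, Σxy = 25541.41
nΣxy − ΣxΣy = 204331.28 − 203262.6 = 1068.68
nΣx² − (Σx)² = 309141.12 − 306916 = 2225.12; nΣy² − (Σy)² = 136867.12 − 134615.61 = 2251.51
r = 1068.68 / √(2225.12 × 2251.51) = 1068.68 / 2238.2761 ≈ 0.477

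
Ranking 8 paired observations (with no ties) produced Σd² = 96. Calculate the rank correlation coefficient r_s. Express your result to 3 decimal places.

-0.143

ρ = 1 − 6Σd² / [n(n²−1)] = 1 − 6×96 / (8×63)
  = 1 − 576/504 = 1 − 1.1429 ≈ -0.143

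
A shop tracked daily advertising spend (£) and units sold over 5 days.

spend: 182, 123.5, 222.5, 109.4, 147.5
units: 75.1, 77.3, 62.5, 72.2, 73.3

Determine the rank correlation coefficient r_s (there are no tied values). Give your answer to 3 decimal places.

-0.300

Rank spend: 4, 2, 5, 1, 3
Rank units: 4, 5, 1, 2, 3
d = rank(spend) − rank(units): 0, -3, 4, -1, 0; Σd² = 26
ρ = 1 − 6Σd² / [n(n²−1)] = 1 − 6×26 / (5×24) = 1 − 156/120 ≈ -0.300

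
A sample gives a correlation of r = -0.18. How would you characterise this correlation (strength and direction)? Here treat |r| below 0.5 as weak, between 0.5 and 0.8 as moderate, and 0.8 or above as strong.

r = -0.18 < 0 so the relationship is negative.
|r| = 0.18, which falls in the weak range.

weak negative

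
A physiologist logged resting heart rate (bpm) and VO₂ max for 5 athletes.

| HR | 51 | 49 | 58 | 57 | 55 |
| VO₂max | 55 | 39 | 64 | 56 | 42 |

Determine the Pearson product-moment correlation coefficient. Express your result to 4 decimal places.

0.6563

n = 5, Σx = 270, Σy = 256, Σx² = 14640, Σy² = 13542, Σxy = 13930
nΣxy − ΣxΣy = 69650 − 69120 = 530
nΣx² − (Σx)² = 73200 − 72900 = 300; nΣy² − (Σy)² = 67710 − 65536 = 2174
r = 530 / √(300 × 2174) = 530 / 807.5890 ≈ 0.6563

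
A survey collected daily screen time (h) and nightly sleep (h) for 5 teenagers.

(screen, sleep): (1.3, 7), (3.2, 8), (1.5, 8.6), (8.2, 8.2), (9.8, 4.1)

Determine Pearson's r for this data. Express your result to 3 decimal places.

n = 5, Σx = 24, Σy = 35.9, Σx² = 177.46, Σy² = 271.01, Σxy = 155.02
nΣxy − ΣxΣy = 775.1 − 861.6 = -86.5
nΣx² − (Σx)² = 887.3 − 576 = 311.3; nΣy² − (Σy)² = 1355.05 − 1288.81 = 66.24
r = -86.5 / √(311.3 × 66.24) = -86.5 / 143.5984 ≈ -0.602

-0.602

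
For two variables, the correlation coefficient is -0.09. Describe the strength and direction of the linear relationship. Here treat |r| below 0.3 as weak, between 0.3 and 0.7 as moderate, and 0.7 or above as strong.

r = -0.09 < 0 so the relationship is negative.
|r| = 0.09, which falls in the weak range.

weak negative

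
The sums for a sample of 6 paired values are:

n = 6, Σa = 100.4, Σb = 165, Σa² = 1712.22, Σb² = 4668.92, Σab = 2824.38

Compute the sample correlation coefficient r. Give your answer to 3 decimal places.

0.974

r = (nΣab − ΣaΣb) / √[(nΣa² − (Σa)²)(nΣb² − (Σb)²)]
Numerator: 6×2824.38 − 100.4×165 = 380.28
Denominator: √[(10273.32 − 10080.16)(28013.52 − 27225)] = √[193.16 × 788.52] = 390.2698
r = 380.28 / 390.2698 ≈ 0.974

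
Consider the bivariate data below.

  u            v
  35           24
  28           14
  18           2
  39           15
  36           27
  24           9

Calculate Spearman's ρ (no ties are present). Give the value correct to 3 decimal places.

Rank u: 4, 3, 1, 6, 5, 2
Rank v: 5, 3, 1, 4, 6, 2
d = rank(u) − rank(v): -1, 0, 0, 2, -1, 0; Σd² = 6
ρ = 1 − 6Σd² / [n(n²−1)] = 1 − 6×6 / (6×35) = 1 − 36/210 ≈ 0.829

0.829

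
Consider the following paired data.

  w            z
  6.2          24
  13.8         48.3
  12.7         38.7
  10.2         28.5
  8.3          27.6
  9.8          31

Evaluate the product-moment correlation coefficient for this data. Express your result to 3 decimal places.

0.931

n = 6, Σw = 61, Σz = 198.1, Σw² = 659.14, Σz² = 6941.59, Σwz = 2130.41
nΣwz − ΣwΣz = 12782.46 − 12084.1 = 698.36
nΣw² − (Σw)² = 3954.84 − 3721 = 233.84; nΣz² − (Σz)² = 41649.54 − 39243.61 = 2405.93
r = 698.36 / √(233.84 × 2405.93) = 698.36 / 750.0684 ≈ 0.931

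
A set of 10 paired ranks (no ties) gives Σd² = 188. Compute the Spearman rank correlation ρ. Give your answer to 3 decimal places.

-0.139

ρ = 1 − 6Σd² / [n(n²−1)] = 1 − 6×188 / (10×99)
  = 1 − 1128/990 = 1 − 1.1394 ≈ -0.139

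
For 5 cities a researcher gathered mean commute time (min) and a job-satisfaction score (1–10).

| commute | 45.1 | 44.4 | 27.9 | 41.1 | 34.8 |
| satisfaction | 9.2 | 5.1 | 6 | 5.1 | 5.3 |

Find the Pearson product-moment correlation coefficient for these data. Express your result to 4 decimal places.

n = 5, Σx = 193.3, Σy = 30.7, Σx² = 7684.03, Σy² = 200.75, Σxy = 1202.81
nΣxy − ΣxΣy = 6014.05 − 5934.31 = 79.74
nΣx² − (Σx)² = 38420.15 − 37364.89 = 1055.26; nΣy² − (Σy)² = 1003.75 − 942.49 = 61.26
r = 79.74 / √(1055.26 × 61.26) = 79.74 / 254.2543 ≈ 0.3136

0.3136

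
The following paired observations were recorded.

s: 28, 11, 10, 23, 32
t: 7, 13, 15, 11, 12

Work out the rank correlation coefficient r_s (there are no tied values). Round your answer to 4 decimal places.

-0.7000

Rank s: 4, 2, 1, 3, 5
Rank t: 1, 4, 5, 2, 3
d = rank(s) − rank(t): 3, -2, -4, 1, 2; Σd² = 34
ρ = 1 − 6Σd² / [n(n²−1)] = 1 − 6×34 / (5×24) = 1 − 204/120 ≈ -0.7000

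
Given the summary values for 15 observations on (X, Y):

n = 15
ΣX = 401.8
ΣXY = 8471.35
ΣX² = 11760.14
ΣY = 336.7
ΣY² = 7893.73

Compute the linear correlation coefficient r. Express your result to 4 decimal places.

-0.9463

r = (nΣXY − ΣXΣY) / √[(nΣX² − (ΣX)²)(nΣY² − (ΣY)²)]
Numerator: 15×8471.35 − 401.8×336.7 = -8215.81
Denominator: √[(176402.1 − 161443.24)(118405.95 − 113366.89)] = √[14958.86 × 5039.06] = 8682.0846
r = -8215.81 / 8682.0846 ≈ -0.9463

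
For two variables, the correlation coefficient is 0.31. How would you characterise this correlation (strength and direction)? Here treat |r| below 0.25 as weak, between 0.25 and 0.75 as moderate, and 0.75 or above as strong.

moderate positive

r = 0.31 > 0 so the relationship is positive.
|r| = 0.31, which falls in the moderate range.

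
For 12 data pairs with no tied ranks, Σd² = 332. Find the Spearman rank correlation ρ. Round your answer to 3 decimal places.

-0.161

ρ = 1 − 6Σd² / [n(n²−1)] = 1 − 6×332 / (12×143)
  = 1 − 1992/1716 = 1 − 1.1608 ≈ -0.161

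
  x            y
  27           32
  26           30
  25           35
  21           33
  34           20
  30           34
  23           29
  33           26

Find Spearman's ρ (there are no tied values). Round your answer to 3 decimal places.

-0.500

Rank x: 5, 4, 3, 1, 8, 6, 2, 7
Rank y: 5, 4, 8, 6, 1, 7, 3, 2
d = rank(x) − rank(y): 0, 0, -5, -5, 7, -1, -1, 5; Σd² = 126
ρ = 1 − 6Σd² / [n(n²−1)] = 1 − 6×126 / (8×63) = 1 − 756/504 ≈ -0.500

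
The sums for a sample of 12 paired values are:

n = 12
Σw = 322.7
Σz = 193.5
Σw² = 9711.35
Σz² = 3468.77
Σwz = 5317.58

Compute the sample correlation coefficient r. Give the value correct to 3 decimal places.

0.190

r = (nΣwz − ΣwΣz) / √[(nΣw² − (Σw)²)(nΣz² − (Σz)²)]
Numerator: 12×5317.58 − 322.7×193.5 = 1368.51
Denominator: √[(116536.2 − 104135.29)(41625.24 − 37442.25)] = √[12400.91 × 4182.99] = 7202.2831
r = 1368.51 / 7202.2831 ≈ 0.190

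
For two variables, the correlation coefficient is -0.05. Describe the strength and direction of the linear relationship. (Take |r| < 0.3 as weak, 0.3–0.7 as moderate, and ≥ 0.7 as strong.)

weak negative

r = -0.05 < 0 so the relationship is negative.
|r| = 0.05, which falls in the weak range.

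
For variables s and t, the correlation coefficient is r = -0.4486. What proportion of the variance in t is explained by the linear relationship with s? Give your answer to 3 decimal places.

r² = (-0.4486)² = 0.201

0.201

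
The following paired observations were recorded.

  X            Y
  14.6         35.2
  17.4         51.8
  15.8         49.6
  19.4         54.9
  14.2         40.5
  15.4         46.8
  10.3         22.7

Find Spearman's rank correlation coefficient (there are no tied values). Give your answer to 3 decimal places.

0.964

Rank X: 3, 6, 5, 7, 2, 4, 1
Rank Y: 2, 6, 5, 7, 3, 4, 1
d = rank(X) − rank(Y): 1, 0, 0, 0, -1, 0, 0; Σd² = 2
ρ = 1 − 6Σd² / [n(n²−1)] = 1 − 6×2 / (7×48) = 1 − 12/336 ≈ 0.964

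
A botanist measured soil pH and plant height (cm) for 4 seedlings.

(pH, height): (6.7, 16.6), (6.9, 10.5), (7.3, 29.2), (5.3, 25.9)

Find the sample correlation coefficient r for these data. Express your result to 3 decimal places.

n = 4, Σx = 26.2, Σy = 82.2, Σx² = 173.88, Σy² = 1909.26, Σxy = 534.1
nΣxy − ΣxΣy = 2136.4 − 2153.64 = -17.24
nΣx² − (Σx)² = 695.52 − 686.44 = 9.08; nΣy² − (Σy)² = 7637.04 − 6756.84 = 880.2
r = -17.24 / √(9.08 × 880.2) = -17.24 / 89.3992 ≈ -0.193

-0.193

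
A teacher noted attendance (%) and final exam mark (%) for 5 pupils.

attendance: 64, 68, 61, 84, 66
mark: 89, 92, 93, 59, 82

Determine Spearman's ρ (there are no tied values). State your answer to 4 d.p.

Rank attendance: 2, 4, 1, 5, 3
Rank mark: 3, 4, 5, 1, 2
d = rank(attendance) − rank(mark): -1, 0, -4, 4, 1; Σd² = 34
ρ = 1 − 6Σd² / [n(n²−1)] = 1 − 6×34 / (5×24) = 1 − 204/120 ≈ -0.7000

-0.7000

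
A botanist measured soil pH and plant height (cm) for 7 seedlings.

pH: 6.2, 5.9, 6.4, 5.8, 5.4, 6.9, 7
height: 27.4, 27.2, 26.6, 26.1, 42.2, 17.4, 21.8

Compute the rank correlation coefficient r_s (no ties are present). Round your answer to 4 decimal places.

-0.7143

Rank pH: 4, 3, 5, 2, 1, 6, 7
Rank height: 6, 5, 4, 3, 7, 1, 2
d = rank(pH) − rank(height): -2, -2, 1, -1, -6, 5, 5; Σd² = 96
ρ = 1 − 6Σd² / [n(n²−1)] = 1 − 6×96 / (7×48) = 1 − 576/336 ≈ -0.7143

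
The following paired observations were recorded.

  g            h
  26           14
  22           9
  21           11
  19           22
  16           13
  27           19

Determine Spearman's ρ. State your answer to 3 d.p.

0.086

Rank g: 5, 4, 3, 2, 1, 6
Rank h: 4, 1, 2, 6, 3, 5
d = rank(g) − rank(h): 1, 3, 1, -4, -2, 1; Σd² = 32
ρ = 1 − 6Σd² / [n(n²−1)] = 1 − 6×32 / (6×35) = 1 − 192/210 ≈ 0.086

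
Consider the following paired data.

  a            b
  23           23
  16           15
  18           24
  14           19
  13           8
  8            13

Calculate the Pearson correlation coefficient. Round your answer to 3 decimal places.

n = 6, Σa = 92, Σb = 102, Σa² = 1538, Σb² = 1924, Σab = 1675
nΣab − ΣaΣb = 10050 − 9384 = 666
nΣa² − (Σa)² = 9228 − 8464 = 764; nΣb² − (Σb)² = 11544 − 10404 = 1140
r = 666 / √(764 × 1140) = 666 / 933.2524 ≈ 0.714

0.714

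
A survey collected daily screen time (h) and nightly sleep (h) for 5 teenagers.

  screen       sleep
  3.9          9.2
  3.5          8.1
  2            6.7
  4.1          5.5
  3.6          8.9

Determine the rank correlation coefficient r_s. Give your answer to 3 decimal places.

Rank screen: 4, 2, 1, 5, 3
Rank sleep: 5, 3, 2, 1, 4
d = rank(screen) − rank(sleep): -1, -1, -1, 4, -1; Σd² = 20
ρ = 1 − 6Σd² / [n(n²−1)] = 1 − 6×20 / (5×24) = 1 − 120/120 ≈ 0.000

0.000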